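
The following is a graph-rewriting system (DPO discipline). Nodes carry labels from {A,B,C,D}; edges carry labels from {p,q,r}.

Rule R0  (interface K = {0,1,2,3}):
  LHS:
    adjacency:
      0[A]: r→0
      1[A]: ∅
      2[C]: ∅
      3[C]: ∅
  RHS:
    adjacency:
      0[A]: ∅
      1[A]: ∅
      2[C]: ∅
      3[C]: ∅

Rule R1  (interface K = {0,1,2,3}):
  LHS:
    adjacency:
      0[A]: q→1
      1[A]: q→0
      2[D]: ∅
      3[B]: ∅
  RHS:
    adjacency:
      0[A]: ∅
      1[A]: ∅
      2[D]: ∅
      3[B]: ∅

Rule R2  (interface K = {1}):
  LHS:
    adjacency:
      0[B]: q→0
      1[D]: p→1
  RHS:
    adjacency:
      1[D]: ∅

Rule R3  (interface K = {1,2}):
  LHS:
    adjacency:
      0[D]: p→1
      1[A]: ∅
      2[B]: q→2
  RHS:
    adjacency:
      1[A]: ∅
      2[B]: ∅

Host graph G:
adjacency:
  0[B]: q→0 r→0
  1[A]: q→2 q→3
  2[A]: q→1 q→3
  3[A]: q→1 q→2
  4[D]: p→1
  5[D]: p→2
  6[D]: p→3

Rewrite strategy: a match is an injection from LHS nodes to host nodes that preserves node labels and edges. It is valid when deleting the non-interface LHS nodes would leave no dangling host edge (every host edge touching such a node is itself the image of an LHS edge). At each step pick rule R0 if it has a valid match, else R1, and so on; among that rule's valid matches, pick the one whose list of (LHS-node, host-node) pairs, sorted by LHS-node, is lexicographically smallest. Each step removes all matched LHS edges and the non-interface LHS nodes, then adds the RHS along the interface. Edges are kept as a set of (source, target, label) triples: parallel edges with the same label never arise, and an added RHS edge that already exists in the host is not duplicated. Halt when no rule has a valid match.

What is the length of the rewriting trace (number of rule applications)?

initial: |V|=7 |E|=11  E = 0-q->0 0-r->0 1-q->2 1-q->3 2-q->1 2-q->3 3-q->1 3-q->2 4-p->1 5-p->2 6-p->3
step 1: apply R1 at {0↦1, 1↦2, 2↦4, 3↦0}  → |V|=7 |E|=9  E = 0-q->0 0-r->0 1-q->3 2-q->3 3-q->1 3-q->2 4-p->1 5-p->2 6-p->3
step 2: apply R1 at {0↦1, 1↦3, 2↦4, 3↦0}  → |V|=7 |E|=7  E = 0-q->0 0-r->0 2-q->3 3-q->2 4-p->1 5-p->2 6-p->3
step 3: apply R1 at {0↦2, 1↦3, 2↦4, 3↦0}  → |V|=7 |E|=5  E = 0-q->0 0-r->0 4-p->1 5-p->2 6-p->3
step 4: apply R3 at {0↦4, 1↦1, 2↦0}  → |V|=6 |E|=3  E = 0-r->0 5-p->2 6-p->3
final graph: no rule applies after step 4

Answer: 4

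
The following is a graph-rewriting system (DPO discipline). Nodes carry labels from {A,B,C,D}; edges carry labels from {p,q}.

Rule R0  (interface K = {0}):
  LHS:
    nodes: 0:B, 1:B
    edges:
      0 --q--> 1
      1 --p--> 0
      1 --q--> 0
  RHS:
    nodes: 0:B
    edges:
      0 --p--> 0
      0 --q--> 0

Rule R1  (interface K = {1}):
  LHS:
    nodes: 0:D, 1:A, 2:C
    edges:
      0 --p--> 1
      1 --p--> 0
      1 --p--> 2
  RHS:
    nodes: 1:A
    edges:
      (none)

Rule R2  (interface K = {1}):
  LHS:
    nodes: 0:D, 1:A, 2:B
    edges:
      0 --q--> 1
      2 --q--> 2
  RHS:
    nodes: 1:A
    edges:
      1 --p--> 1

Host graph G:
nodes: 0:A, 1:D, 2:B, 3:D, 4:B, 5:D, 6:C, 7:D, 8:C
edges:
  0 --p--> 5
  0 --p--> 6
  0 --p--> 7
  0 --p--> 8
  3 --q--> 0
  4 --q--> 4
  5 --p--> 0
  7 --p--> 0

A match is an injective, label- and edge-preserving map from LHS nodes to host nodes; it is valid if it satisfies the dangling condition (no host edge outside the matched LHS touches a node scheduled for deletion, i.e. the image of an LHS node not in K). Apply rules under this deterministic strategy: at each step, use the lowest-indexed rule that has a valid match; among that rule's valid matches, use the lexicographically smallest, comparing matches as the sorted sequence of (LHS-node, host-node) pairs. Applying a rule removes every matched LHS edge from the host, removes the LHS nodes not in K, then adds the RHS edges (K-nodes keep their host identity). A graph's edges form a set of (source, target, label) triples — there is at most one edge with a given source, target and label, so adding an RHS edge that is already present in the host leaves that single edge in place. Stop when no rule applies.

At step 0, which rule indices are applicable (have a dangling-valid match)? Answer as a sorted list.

Answer: [R1,R2]

Steps:
R0: no valid match — LHS pattern not found
R1: 4 valid matches — {0↦5, 1↦0, 2↦6}, {0↦5, 1↦0, 2↦8}, {0↦7, 1↦0, 2↦6} (+1 more)
R2: 1 valid match — {0↦3, 1↦0, 2↦4}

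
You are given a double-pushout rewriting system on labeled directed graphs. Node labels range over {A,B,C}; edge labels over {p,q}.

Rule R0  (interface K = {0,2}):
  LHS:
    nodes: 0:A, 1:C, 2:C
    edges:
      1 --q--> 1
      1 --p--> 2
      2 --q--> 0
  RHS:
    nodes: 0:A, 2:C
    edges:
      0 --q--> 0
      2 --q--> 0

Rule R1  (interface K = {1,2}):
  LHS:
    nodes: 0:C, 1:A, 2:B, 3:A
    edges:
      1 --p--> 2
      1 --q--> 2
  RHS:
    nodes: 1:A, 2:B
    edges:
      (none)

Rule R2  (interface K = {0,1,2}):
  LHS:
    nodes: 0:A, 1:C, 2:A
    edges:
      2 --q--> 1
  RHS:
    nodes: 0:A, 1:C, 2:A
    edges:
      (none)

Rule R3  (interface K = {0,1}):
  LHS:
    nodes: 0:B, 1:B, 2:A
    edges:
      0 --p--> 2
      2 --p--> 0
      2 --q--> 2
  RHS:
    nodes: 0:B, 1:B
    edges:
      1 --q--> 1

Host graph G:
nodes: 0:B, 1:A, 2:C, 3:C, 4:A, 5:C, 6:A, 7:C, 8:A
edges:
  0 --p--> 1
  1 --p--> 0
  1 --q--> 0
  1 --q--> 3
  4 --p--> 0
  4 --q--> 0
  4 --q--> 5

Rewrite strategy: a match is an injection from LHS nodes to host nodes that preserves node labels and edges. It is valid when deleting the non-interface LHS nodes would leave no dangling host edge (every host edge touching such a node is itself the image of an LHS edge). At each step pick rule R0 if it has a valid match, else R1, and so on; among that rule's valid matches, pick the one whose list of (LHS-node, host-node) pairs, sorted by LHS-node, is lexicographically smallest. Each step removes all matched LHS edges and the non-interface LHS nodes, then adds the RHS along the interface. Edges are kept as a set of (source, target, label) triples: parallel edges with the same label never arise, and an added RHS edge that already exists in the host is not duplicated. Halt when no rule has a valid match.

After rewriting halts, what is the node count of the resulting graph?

start.  V:9 E:7  edges: 0-p->1 1-p->0 1-q->0 1-q->3 4-p->0 4-q->0 4-q->5
1. fire R1 via {0↦2, 1↦1, 2↦0, 3↦6}  →  V:7 E:5  edges: 0-p->1 1-q->3 4-p->0 4-q->0 4-q->5
2. fire R1 via {0↦7, 1↦4, 2↦0, 3↦8}  →  V:5 E:3  edges: 0-p->1 1-q->3 4-q->5
3. fire R2 via {0↦1, 1↦5, 2↦4}  →  V:5 E:2  edges: 0-p->1 1-q->3
4. fire R2 via {0↦4, 1↦3, 2↦1}  →  V:5 E:1  edges: 0-p->1
halt: no rule applies after step 4
NF nodes: {0:B, 1:A, 3:C, 4:A, 5:C}

Answer: 5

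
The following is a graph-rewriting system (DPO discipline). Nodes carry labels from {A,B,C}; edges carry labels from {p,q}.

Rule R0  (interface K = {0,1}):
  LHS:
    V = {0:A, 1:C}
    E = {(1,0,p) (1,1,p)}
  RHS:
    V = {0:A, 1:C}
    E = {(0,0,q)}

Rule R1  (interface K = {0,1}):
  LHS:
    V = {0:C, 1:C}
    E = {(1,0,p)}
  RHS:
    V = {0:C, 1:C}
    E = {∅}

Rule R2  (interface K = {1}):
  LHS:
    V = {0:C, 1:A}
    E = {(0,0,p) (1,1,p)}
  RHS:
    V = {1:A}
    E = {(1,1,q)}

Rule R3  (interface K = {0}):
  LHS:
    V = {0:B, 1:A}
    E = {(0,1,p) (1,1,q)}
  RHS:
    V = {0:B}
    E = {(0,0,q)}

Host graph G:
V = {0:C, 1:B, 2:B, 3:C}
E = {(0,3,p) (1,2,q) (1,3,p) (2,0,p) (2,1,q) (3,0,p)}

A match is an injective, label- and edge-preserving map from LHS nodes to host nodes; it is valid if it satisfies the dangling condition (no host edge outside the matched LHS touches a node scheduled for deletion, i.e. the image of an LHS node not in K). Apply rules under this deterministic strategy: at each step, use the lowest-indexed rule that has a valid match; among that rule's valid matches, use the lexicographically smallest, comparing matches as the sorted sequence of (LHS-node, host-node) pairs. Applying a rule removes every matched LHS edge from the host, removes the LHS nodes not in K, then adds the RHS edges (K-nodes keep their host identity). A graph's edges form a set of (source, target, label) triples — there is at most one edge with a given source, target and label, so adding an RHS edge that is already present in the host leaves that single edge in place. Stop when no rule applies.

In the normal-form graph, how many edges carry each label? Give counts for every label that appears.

start.  V:4 E:6  edges: 0-p->3 1-q->2 1-p->3 2-p->0 2-q->1 3-p->0
1. fire R1 via {0↦0, 1↦3}  →  V:4 E:5  edges: 0-p->3 1-q->2 1-p->3 2-p->0 2-q->1
2. fire R1 via {0↦3, 1↦0}  →  V:4 E:4  edges: 1-q->2 1-p->3 2-p->0 2-q->1
final graph: no rule applies after step 2
NF edges: [(1, 2, 'q'), (1, 3, 'p'), (2, 0, 'p'), (2, 1, 'q')]

Answer: p:2 q:2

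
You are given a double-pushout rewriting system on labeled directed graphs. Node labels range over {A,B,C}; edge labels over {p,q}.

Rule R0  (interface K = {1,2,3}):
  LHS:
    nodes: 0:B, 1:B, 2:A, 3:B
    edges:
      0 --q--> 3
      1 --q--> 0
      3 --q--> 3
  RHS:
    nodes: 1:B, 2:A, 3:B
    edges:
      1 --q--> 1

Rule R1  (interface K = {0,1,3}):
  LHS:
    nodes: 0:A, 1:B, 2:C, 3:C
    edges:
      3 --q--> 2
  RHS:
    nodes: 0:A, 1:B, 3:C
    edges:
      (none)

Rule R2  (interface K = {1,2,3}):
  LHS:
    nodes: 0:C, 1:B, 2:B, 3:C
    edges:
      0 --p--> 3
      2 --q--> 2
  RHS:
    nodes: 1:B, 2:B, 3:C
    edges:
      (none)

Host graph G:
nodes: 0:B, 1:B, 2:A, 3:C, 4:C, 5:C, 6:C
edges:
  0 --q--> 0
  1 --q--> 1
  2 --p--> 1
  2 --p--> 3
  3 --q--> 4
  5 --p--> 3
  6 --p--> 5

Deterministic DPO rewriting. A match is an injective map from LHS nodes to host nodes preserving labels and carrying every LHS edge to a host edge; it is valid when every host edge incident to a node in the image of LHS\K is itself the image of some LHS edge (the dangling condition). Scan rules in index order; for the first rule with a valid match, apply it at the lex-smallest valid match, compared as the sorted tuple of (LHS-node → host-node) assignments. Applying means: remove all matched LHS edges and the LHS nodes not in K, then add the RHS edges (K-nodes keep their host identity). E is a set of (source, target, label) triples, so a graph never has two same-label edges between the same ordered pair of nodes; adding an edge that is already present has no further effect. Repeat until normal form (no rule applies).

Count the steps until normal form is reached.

start.  V:7 E:7  edges: 0-q->0 1-q->1 2-p->1 2-p->3 3-q->4 5-p->3 6-p->5
1. fire R1 via {0↦2, 1↦0, 2↦4, 3↦3}  →  V:6 E:6  edges: 0-q->0 1-q->1 2-p->1 2-p->3 5-p->3 6-p->5
2. fire R2 via {0↦6, 1↦0, 2↦1, 3↦5}  →  V:5 E:4  edges: 0-q->0 2-p->1 2-p->3 5-p->3
3. fire R2 via {0↦5, 1↦1, 2↦0, 3↦3}  →  V:4 E:2  edges: 2-p->1 2-p->3
normal form: no rule applies after step 3

Answer: 3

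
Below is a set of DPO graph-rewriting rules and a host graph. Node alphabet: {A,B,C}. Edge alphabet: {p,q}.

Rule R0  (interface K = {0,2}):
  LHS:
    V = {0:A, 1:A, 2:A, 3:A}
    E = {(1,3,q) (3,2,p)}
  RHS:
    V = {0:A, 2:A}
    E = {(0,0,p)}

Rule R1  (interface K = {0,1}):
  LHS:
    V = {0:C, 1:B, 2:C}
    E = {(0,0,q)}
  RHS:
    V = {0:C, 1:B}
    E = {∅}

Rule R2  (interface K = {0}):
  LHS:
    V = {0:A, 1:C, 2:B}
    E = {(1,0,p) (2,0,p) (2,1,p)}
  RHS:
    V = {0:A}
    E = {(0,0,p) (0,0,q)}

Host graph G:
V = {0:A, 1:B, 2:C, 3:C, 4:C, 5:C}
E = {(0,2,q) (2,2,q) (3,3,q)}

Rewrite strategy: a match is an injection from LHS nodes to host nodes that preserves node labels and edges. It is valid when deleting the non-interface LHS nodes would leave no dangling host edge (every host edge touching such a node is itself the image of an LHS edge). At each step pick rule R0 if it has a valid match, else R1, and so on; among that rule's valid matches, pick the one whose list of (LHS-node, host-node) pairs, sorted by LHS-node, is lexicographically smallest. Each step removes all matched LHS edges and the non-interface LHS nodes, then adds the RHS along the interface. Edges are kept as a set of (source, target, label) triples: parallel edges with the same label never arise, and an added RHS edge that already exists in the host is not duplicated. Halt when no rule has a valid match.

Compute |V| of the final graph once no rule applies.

initial: |V|=6 |E|=3  E = 0-q->2 2-q->2 3-q->3
step 1: apply R1 at {0↦2, 1↦1, 2↦4}  → |V|=5 |E|=2  E = 0-q->2 3-q->3
step 2: apply R1 at {0↦3, 1↦1, 2↦5}  → |V|=4 |E|=1  E = 0-q->2
normal form: no rule applies after step 2
NF nodes: {0:A, 1:B, 2:C, 3:C}

Answer: 4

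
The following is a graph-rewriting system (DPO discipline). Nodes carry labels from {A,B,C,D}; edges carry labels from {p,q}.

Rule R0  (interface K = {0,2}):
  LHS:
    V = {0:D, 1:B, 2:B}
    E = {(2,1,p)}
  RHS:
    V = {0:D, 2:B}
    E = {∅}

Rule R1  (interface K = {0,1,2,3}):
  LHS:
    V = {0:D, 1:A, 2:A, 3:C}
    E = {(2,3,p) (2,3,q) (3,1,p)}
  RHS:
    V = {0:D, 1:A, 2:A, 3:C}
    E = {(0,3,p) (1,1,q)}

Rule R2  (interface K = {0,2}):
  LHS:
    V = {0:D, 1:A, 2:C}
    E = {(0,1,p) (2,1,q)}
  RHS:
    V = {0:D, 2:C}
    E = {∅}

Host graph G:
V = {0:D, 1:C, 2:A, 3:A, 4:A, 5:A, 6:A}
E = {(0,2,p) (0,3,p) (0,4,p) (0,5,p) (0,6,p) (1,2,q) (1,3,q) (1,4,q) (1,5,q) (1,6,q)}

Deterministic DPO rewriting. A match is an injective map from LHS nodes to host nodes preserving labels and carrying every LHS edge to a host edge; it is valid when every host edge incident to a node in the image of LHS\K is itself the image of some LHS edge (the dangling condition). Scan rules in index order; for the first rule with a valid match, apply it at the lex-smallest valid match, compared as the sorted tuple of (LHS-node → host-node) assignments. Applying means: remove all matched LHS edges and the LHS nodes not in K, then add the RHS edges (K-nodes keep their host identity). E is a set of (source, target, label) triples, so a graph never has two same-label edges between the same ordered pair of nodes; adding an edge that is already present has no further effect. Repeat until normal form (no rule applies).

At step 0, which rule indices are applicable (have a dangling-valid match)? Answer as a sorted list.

Answer: [R2]

Derivation:
R0: no valid match — LHS pattern not found
R1: no valid match — LHS pattern not found
R2: 5 valid matches — {0↦0, 1↦2, 2↦1}, {0↦0, 1↦3, 2↦1}, {0↦0, 1↦4, 2↦1} (+2 more)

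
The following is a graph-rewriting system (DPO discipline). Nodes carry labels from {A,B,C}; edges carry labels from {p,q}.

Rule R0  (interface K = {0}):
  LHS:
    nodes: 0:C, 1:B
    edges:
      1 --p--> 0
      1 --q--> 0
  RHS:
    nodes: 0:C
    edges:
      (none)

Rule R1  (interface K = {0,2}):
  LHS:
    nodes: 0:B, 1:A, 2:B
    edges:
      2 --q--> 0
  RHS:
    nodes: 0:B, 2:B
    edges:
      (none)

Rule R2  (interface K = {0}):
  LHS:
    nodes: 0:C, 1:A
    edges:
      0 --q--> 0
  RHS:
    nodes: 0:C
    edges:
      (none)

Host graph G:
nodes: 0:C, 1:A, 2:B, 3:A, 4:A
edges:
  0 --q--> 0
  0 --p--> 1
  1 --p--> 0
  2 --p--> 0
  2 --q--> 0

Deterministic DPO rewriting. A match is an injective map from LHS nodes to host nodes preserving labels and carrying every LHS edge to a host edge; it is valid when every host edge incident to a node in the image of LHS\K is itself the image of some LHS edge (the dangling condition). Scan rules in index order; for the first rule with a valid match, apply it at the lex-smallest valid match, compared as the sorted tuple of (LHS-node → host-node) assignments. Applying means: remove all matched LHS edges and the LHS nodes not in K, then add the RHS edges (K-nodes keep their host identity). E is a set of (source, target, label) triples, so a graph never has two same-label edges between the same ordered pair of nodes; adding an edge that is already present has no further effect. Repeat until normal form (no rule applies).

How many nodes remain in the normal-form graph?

initial: |V|=5 |E|=5  E = 0-q->0 0-p->1 1-p->0 2-p->0 2-q->0
step 1: apply R0 at {0↦0, 1↦2}  → |V|=4 |E|=3  E = 0-q->0 0-p->1 1-p->0
step 2: apply R2 at {0↦0, 1↦3}  → |V|=3 |E|=2  E = 0-p->1 1-p->0
final graph: no rule applies after step 2
NF nodes: {0:C, 1:A, 4:A}

Answer: 3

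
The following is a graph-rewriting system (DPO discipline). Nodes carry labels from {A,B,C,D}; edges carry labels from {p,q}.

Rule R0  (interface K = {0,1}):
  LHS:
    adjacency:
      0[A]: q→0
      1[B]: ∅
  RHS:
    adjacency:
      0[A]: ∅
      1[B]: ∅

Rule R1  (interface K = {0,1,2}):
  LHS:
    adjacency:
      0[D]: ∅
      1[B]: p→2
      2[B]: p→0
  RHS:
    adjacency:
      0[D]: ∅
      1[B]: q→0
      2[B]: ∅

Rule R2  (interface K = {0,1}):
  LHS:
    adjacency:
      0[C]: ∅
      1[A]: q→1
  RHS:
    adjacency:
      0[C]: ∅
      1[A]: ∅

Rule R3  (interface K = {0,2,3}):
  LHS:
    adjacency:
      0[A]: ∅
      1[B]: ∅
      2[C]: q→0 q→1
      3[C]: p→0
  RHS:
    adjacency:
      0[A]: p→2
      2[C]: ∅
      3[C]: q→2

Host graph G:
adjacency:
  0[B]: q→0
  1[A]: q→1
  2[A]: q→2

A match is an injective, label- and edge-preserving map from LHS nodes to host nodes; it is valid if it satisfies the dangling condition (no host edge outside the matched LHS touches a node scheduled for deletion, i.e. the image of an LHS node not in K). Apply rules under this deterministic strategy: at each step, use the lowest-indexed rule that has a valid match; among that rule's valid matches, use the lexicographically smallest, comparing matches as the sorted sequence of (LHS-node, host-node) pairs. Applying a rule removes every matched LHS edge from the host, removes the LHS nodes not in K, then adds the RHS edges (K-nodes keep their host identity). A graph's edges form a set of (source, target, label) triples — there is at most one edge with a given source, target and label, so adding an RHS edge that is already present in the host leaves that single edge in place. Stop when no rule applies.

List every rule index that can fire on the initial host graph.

R0: 2 valid matches — {0↦1, 1↦0}, {0↦2, 1↦0}
R1: no valid match — LHS pattern not found
R2: no valid match — LHS pattern not found
R3: no valid match — LHS pattern not found

Answer: [R0]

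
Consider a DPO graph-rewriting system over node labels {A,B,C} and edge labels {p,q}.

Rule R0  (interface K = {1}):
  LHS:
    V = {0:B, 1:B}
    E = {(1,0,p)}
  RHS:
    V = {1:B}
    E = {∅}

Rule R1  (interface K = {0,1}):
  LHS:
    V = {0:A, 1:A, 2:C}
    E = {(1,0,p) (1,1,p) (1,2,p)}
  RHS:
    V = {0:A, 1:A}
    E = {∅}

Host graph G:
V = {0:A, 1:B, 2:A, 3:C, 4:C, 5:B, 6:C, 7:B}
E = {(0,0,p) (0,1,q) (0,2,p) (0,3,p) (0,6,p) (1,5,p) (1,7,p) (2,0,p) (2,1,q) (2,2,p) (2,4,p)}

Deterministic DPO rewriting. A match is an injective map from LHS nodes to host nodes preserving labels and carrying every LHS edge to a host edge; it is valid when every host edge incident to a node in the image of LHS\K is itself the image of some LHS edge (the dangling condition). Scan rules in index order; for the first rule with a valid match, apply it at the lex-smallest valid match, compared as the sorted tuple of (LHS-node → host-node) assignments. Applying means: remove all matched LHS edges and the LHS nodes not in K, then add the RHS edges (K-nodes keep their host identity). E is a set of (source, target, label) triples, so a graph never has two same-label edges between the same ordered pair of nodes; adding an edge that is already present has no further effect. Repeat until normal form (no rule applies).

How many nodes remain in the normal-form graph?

Answer: 4

Steps:
[0] host  ⇒  8 nodes, 11 edges  {0-p->0 0-q->1 0-p->2 0-p->3 0-p->6 1-p->5 1-p->7 2-p->0 2-q->1 2-p->2 2-p->4}
[1] R0 @ {0↦5, 1↦1}  ⇒  7 nodes, 10 edges  {0-p->0 0-q->1 0-p->2 0-p->3 0-p->6 1-p->7 2-p->0 2-q->1 2-p->2 2-p->4}
[2] R0 @ {0↦7, 1↦1}  ⇒  6 nodes, 9 edges  {0-p->0 0-q->1 0-p->2 0-p->3 0-p->6 2-p->0 2-q->1 2-p->2 2-p->4}
[3] R1 @ {0↦0, 1↦2, 2↦4}  ⇒  5 nodes, 6 edges  {0-p->0 0-q->1 0-p->2 0-p->3 0-p->6 2-q->1}
[4] R1 @ {0↦2, 1↦0, 2↦3}  ⇒  4 nodes, 3 edges  {0-q->1 0-p->6 2-q->1}
normal form: no rule applies after step 4
NF nodes: {0:A, 1:B, 2:A, 6:C}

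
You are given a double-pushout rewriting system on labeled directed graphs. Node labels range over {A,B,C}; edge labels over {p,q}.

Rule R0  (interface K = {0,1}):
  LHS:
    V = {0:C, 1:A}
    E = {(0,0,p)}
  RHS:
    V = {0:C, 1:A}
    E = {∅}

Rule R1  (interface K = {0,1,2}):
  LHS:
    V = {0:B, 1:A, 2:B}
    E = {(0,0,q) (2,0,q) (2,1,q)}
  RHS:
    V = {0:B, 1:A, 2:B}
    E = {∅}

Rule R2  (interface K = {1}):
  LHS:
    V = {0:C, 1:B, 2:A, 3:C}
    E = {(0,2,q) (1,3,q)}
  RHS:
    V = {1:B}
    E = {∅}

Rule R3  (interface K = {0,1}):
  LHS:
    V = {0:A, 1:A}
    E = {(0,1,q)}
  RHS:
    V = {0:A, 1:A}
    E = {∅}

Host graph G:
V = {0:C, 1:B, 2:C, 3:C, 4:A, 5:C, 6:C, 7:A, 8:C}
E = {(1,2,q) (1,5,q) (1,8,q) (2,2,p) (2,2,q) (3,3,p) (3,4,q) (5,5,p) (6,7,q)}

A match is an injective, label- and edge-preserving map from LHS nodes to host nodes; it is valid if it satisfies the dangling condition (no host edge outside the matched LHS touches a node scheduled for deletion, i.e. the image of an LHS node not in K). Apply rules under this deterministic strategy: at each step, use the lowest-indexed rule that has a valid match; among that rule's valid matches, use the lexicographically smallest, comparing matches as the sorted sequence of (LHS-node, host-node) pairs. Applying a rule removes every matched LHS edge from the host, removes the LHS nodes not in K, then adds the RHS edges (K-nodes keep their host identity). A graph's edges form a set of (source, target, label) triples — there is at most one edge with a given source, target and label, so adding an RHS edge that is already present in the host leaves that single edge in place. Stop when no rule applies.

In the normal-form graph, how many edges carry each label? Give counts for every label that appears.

start.  V:9 E:9  edges: 1-q->2 1-q->5 1-q->8 2-p->2 2-q->2 3-p->3 3-q->4 5-p->5 6-q->7
1. fire R0 via {0↦2, 1↦4}  →  V:9 E:8  edges: 1-q->2 1-q->5 1-q->8 2-q->2 3-p->3 3-q->4 5-p->5 6-q->7
2. fire R0 via {0↦3, 1↦4}  →  V:9 E:7  edges: 1-q->2 1-q->5 1-q->8 2-q->2 3-q->4 5-p->5 6-q->7
3. fire R0 via {0↦5, 1↦4}  →  V:9 E:6  edges: 1-q->2 1-q->5 1-q->8 2-q->2 3-q->4 6-q->7
4. fire R2 via {0↦3, 1↦1, 2↦4, 3↦5}  →  V:6 E:4  edges: 1-q->2 1-q->8 2-q->2 6-q->7
5. fire R2 via {0↦6, 1↦1, 2↦7, 3↦8}  →  V:3 E:2  edges: 1-q->2 2-q->2
normal form: no rule applies after step 5
NF edges: [(1, 2, 'q'), (2, 2, 'q')]

Answer: q:2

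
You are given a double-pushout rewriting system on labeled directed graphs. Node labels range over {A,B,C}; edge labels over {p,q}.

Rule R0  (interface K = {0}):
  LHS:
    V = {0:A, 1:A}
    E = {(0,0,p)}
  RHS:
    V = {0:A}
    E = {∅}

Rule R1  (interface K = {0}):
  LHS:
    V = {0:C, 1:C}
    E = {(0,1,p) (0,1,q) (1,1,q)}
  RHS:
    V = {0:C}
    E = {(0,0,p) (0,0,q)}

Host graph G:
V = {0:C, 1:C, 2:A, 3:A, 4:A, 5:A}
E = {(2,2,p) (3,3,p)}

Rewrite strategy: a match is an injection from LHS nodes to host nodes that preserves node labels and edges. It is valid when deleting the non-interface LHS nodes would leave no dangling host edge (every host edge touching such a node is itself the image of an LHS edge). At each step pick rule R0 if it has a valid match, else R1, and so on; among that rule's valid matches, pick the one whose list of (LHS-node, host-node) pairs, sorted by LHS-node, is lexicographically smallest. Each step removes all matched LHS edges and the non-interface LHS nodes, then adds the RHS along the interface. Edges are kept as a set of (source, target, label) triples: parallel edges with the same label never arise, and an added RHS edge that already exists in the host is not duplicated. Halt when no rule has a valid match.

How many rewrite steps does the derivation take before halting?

Answer: 2

Rewrite trace:
initial: |V|=6 |E|=2  E = 2-p->2 3-p->3
step 1: apply R0 at {0↦2, 1↦4}  → |V|=5 |E|=1  E = 3-p->3
step 2: apply R0 at {0↦3, 1↦2}  → |V|=4 |E|=0  E = ∅
normal form: no rule applies after step 2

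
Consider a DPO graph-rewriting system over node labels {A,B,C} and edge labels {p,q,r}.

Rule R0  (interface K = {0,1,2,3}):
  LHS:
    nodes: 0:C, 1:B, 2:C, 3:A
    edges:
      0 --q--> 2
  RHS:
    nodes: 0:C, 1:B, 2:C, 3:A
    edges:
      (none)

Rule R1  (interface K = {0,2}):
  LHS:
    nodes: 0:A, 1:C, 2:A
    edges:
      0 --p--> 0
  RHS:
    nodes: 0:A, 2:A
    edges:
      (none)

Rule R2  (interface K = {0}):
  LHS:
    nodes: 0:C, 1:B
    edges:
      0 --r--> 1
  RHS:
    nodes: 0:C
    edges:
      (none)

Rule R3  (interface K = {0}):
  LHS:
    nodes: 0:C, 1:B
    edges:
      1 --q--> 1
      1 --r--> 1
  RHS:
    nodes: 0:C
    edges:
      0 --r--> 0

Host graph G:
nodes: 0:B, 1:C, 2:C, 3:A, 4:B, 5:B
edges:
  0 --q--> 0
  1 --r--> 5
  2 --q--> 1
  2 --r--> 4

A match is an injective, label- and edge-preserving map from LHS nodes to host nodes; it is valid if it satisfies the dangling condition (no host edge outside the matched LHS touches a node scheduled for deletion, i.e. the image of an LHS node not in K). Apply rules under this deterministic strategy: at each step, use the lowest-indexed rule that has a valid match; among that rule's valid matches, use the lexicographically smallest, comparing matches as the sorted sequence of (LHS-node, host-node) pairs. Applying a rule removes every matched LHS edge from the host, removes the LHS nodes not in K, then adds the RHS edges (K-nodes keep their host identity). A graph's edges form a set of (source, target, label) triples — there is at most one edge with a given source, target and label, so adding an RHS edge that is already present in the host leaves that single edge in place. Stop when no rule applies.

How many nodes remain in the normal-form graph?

initial: |V|=6 |E|=4  E = 0-q->0 1-r->5 2-q->1 2-r->4
step 1: apply R0 at {0↦2, 1↦0, 2↦1, 3↦3}  → |V|=6 |E|=3  E = 0-q->0 1-r->5 2-r->4
step 2: apply R2 at {0↦1, 1↦5}  → |V|=5 |E|=2  E = 0-q->0 2-r->4
step 3: apply R2 at {0↦2, 1↦4}  → |V|=4 |E|=1  E = 0-q->0
normal form: no rule applies after step 3
NF nodes: {0:B, 1:C, 2:C, 3:A}

Answer: 4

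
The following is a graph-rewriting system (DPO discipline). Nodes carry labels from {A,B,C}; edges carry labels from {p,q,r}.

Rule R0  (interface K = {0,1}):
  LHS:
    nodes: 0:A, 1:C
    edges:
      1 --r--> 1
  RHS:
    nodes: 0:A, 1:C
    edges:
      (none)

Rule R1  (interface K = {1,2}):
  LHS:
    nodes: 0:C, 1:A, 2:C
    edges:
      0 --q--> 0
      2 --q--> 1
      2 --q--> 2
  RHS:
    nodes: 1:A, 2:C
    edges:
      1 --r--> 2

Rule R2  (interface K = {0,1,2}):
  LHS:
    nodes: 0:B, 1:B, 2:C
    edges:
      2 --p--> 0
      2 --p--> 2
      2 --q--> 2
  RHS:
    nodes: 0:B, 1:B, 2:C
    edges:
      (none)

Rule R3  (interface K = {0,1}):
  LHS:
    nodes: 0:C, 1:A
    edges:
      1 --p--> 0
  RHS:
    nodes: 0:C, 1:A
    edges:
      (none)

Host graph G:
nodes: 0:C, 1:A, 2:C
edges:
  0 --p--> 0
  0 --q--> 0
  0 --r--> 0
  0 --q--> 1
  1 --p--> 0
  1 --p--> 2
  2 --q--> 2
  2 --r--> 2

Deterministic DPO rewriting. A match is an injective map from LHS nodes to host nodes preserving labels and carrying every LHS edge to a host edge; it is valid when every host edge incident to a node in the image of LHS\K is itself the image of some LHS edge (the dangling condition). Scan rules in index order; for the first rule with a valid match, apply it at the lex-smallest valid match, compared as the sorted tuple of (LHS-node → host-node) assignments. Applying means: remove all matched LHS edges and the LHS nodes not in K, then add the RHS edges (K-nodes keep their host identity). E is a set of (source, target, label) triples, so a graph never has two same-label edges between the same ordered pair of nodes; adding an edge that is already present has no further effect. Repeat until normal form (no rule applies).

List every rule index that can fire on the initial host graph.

Answer: [R0,R3]

Derivation:
R0: 2 valid matches — {0↦1, 1↦0}, {0↦1, 1↦2}
R1: no valid match — 1 raw match, all fail dangling condition
R2: no valid match — LHS pattern not found
R3: 2 valid matches — {0↦0, 1↦1}, {0↦2, 1↦1}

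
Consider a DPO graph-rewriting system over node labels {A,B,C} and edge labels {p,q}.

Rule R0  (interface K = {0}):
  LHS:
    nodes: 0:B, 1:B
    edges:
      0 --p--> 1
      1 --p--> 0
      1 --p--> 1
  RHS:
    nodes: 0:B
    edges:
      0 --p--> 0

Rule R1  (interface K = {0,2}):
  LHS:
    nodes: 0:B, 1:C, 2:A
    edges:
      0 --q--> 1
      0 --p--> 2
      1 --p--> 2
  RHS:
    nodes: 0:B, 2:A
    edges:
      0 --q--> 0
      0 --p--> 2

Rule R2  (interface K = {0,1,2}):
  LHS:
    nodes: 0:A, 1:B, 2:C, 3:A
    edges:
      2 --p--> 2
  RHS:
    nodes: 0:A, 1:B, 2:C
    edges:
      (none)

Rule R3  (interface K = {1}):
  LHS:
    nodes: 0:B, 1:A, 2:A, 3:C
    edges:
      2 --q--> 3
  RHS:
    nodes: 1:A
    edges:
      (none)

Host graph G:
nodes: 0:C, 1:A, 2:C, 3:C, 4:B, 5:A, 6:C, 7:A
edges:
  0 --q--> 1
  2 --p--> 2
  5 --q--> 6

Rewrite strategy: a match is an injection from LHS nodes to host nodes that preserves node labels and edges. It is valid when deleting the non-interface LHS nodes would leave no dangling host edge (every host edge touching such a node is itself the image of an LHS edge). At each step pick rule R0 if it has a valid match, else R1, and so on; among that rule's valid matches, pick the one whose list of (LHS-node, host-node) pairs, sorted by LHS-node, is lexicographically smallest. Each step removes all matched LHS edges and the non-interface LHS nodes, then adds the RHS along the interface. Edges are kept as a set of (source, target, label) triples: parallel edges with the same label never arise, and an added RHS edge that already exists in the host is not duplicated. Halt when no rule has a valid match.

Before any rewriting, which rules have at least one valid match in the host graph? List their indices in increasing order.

Answer: [R2,R3]

Steps:
R0: no valid match — LHS pattern not found
R1: no valid match — LHS pattern not found
R2: 2 valid matches — {0↦1, 1↦4, 2↦2, 3↦7}, {0↦5, 1↦4, 2↦2, 3↦7}
R3: 2 valid matches — {0↦4, 1↦1, 2↦5, 3↦6}, {0↦4, 1↦7, 2↦5, 3↦6}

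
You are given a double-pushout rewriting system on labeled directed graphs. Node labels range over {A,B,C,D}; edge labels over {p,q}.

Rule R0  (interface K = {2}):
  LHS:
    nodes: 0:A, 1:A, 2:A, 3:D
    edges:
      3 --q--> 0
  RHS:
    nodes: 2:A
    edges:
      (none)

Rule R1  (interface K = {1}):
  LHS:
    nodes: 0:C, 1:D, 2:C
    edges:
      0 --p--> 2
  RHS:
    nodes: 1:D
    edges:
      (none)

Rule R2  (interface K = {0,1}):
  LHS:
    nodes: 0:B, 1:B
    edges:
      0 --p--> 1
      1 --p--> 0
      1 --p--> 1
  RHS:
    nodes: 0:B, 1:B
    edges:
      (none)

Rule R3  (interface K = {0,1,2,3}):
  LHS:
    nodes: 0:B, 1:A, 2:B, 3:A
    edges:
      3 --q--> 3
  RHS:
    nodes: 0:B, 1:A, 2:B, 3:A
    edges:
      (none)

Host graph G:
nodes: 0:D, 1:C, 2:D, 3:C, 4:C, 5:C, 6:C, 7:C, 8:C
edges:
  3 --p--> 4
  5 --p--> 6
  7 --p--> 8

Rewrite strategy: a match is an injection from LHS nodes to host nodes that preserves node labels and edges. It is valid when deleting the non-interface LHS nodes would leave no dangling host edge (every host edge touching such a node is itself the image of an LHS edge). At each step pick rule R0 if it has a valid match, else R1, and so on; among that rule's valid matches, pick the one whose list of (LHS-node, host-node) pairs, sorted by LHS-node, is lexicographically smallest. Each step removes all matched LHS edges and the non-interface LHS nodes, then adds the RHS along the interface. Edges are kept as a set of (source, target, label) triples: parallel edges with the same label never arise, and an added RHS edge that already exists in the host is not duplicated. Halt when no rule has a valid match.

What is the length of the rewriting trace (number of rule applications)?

Answer: 3

Rewrite trace:
start.  V:9 E:3  edges: 3-p->4 5-p->6 7-p->8
1. fire R1 via {0↦3, 1↦0, 2↦4}  →  V:7 E:2  edges: 5-p->6 7-p->8
2. fire R1 via {0↦5, 1↦0, 2↦6}  →  V:5 E:1  edges: 7-p->8
3. fire R1 via {0↦7, 1↦0, 2↦8}  →  V:3 E:0  edges: ∅
normal form: no rule applies after step 3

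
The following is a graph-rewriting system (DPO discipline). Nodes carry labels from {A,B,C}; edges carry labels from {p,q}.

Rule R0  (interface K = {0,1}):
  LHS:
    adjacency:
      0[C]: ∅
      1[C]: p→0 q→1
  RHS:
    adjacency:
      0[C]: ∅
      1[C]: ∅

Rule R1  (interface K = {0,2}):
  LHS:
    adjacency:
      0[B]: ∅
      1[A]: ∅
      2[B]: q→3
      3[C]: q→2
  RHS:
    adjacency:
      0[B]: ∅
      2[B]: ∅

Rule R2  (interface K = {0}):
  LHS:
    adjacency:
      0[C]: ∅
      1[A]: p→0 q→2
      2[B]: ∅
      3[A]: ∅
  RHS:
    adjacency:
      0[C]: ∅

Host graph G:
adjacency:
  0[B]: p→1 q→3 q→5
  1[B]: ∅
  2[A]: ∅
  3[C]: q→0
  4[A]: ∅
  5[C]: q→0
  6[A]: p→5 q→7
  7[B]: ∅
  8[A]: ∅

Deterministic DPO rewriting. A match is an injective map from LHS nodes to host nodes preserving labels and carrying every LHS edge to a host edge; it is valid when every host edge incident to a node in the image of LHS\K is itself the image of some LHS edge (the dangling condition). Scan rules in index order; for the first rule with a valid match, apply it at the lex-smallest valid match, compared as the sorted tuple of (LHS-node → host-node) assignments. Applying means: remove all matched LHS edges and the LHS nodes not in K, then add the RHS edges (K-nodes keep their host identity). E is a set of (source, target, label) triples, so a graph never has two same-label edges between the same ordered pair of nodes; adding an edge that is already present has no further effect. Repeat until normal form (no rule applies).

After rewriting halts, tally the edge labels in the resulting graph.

Answer: p:1

Steps:
[0] host  ⇒  9 nodes, 7 edges  {0-p->1 0-q->3 0-q->5 3-q->0 5-q->0 6-p->5 6-q->7}
[1] R1 @ {0↦1, 1↦2, 2↦0, 3↦3}  ⇒  7 nodes, 5 edges  {0-p->1 0-q->5 5-q->0 6-p->5 6-q->7}
[2] R2 @ {0↦5, 1↦6, 2↦7, 3↦4}  ⇒  4 nodes, 3 edges  {0-p->1 0-q->5 5-q->0}
[3] R1 @ {0↦1, 1↦8, 2↦0, 3↦5}  ⇒  2 nodes, 1 edges  {0-p->1}
halt: no rule applies after step 3
NF edges: [(0, 1, 'p')]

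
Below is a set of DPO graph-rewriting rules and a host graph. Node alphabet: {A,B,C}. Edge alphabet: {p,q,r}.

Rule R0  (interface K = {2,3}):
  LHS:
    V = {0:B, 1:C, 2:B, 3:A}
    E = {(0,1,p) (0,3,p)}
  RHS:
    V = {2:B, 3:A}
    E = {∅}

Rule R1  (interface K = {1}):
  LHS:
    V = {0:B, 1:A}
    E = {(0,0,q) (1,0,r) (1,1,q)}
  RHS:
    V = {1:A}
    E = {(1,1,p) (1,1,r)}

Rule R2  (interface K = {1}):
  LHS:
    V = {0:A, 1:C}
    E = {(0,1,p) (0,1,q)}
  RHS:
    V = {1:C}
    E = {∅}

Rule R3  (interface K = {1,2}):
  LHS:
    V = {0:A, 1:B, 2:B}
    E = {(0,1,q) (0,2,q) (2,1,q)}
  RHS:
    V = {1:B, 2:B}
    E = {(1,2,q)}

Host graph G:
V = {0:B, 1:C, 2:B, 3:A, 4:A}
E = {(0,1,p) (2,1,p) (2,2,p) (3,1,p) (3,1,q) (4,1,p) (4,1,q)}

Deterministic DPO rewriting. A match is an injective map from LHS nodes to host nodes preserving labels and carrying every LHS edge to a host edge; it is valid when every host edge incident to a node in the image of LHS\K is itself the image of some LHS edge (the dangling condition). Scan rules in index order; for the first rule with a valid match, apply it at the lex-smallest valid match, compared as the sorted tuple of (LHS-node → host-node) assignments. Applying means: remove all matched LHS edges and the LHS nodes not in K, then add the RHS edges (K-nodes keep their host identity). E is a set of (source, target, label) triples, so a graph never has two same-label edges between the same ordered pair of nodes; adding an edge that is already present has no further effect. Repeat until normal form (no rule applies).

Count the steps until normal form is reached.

Answer: 2

Derivation:
start.  V:5 E:7  edges: 0-p->1 2-p->1 2-p->2 3-p->1 3-q->1 4-p->1 4-q->1
1. fire R2 via {0↦3, 1↦1}  →  V:4 E:5  edges: 0-p->1 2-p->1 2-p->2 4-p->1 4-q->1
2. fire R2 via {0↦4, 1↦1}  →  V:3 E:3  edges: 0-p->1 2-p->1 2-p->2
halt: no rule applies after step 2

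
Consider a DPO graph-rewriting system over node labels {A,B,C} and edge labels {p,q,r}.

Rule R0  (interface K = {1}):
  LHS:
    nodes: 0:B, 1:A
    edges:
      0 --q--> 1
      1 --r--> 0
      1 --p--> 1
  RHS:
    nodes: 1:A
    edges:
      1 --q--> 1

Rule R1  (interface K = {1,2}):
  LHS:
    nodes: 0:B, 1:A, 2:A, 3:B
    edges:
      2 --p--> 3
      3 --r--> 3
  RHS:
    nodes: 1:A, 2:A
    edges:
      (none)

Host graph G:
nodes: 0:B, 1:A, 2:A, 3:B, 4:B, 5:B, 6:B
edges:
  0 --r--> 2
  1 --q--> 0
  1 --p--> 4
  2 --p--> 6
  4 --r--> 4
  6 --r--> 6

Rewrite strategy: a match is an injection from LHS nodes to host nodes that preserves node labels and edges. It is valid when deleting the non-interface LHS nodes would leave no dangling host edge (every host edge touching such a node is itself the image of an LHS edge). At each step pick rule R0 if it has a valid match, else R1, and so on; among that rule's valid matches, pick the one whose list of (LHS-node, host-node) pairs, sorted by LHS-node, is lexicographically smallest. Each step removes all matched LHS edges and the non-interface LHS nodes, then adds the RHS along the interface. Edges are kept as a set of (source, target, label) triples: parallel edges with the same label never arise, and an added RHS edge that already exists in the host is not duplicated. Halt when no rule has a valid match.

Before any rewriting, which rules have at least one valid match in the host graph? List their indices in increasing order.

R0: no valid match — LHS pattern not found
R1: 4 valid matches — {0↦3, 1↦1, 2↦2, 3↦6}, {0↦3, 1↦2, 2↦1, 3↦4}, {0↦5, 1↦1, 2↦2, 3↦6} (+1 more)

Answer: [R1]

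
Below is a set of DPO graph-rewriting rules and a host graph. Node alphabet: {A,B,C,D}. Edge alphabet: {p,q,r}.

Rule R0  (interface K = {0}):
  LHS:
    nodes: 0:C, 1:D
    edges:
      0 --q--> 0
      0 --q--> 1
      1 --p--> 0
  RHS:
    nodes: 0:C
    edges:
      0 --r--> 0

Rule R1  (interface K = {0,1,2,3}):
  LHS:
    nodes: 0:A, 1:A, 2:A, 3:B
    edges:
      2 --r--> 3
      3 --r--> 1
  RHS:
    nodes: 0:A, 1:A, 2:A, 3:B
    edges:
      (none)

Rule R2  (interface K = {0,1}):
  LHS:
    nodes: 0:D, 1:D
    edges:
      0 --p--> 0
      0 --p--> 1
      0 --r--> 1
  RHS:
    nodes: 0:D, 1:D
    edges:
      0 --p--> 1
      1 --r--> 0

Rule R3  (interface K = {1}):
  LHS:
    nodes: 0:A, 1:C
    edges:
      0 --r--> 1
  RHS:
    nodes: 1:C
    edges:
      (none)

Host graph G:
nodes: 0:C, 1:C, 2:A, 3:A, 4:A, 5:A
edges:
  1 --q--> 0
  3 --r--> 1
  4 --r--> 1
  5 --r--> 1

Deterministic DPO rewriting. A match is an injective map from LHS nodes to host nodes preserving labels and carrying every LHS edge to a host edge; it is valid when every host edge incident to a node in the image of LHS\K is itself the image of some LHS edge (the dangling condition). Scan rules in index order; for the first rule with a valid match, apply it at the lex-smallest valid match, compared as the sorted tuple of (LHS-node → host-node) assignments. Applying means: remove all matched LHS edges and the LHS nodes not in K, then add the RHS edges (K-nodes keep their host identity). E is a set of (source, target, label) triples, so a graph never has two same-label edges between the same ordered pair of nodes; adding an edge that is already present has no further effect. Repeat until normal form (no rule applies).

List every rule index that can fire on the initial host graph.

R0: no valid match — LHS pattern not found
R1: no valid match — LHS pattern not found
R2: no valid match — LHS pattern not found
R3: 3 valid matches — {0↦3, 1↦1}, {0↦4, 1↦1}, {0↦5, 1↦1}

Answer: [R3]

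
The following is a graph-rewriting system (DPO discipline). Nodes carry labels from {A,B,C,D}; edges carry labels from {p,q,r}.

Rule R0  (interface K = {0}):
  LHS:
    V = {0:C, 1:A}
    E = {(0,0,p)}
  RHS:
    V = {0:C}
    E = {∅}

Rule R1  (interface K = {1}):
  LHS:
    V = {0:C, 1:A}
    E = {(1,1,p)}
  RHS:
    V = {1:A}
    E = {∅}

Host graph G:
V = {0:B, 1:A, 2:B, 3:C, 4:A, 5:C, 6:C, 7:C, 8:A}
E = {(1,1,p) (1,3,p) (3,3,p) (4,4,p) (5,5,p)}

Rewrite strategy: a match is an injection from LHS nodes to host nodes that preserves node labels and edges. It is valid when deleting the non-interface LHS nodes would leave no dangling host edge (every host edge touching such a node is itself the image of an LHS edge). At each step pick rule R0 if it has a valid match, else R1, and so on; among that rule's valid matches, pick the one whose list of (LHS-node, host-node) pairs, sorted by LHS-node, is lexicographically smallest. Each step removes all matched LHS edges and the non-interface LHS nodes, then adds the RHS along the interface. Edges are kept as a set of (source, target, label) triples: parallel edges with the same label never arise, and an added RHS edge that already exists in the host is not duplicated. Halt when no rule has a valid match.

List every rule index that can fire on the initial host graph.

Answer: [R0,R1]

Derivation:
R0: 2 valid matches — {0↦3, 1↦8}, {0↦5, 1↦8}
R1: 4 valid matches — {0↦6, 1↦1}, {0↦6, 1↦4}, {0↦7, 1↦1} (+1 more)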